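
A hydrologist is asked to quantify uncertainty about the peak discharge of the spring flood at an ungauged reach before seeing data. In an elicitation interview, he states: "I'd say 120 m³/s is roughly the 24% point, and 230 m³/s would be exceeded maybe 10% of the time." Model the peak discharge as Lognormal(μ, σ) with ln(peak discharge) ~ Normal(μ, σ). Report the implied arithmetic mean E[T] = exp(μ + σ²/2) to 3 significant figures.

If T ~ Lognormal(μ,σ) then ln T ~ Normal(μ,σ), so the p-quantile of ln T is μ + z_p·σ.
ln(120) = 4.787 and ln(230) = 5.438; z_{0.24} = -0.7063, z_{0.9} = 1.282.
σ = (5.438 − 4.787)/(1.282 − (-0.7063)) = 0.327.
μ = 4.787 − (-0.7063)·0.327 = 5.019.
E[T] = exp(μ + σ²/2) = exp(5.019 + 0.0536) = 160 m³/s.

E[T] ≈ 160 m³/s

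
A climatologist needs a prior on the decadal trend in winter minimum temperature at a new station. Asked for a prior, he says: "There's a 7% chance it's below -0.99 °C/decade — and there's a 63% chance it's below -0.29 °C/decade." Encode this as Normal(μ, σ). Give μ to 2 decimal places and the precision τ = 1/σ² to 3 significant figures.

For Normal(μ,σ), the p-quantile is μ + z_p·σ. Here z_{0.07} = -1.476, z_{0.63} = 0.3319.
So -0.99 = μ − 1.476σ and -0.29 = μ + 0.3319σ.
Subtracting: σ = (-0.29 − -0.99)/(0.3319 − (-1.476)) = 0.39.
Then μ = -0.99 − (-1.476)·0.39 = -0.42.
Precision τ = 1/σ² = 1/0.3872² = 6.67.

μ = -0.42, τ = 6.67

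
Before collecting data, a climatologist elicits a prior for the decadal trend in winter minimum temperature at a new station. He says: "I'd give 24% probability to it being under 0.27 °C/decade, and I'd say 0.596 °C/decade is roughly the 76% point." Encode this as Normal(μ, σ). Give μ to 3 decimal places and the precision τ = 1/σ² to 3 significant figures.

For Normal(μ,σ), the p-quantile is μ + z_p·σ. Here z_{0.24} = -0.7063, z_{0.76} = 0.7063.
So 0.27 = μ − 0.7063σ and 0.596 = μ + 0.7063σ.
Subtracting: σ = (0.596 − 0.27)/(0.7063 − (-0.7063)) = 0.231.
Then μ = 0.27 − (-0.7063)·0.231 = 0.433.
Precision τ = 1/σ² = 1/0.2308² = 18.8.

μ = 0.433, τ = 18.8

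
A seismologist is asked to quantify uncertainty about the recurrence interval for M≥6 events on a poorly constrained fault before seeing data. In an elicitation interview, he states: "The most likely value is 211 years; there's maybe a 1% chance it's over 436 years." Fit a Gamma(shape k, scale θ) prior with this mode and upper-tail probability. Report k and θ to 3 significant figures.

Gamma(k,θ) with k>1 has mode (k−1)θ, so θ = 211/(k−1).
Need P(X < 436) = 0.99 with θ tied to k this way. Start at k = 2, θ = 211: P(X<436) ≈ 0.612.
Too low — raise k to concentrate. Iterating converges to k ≈ 10.3.
Then θ = 211/(10.3−1) ≈ 22.8.

k ≈ 10.3, θ ≈ 22.8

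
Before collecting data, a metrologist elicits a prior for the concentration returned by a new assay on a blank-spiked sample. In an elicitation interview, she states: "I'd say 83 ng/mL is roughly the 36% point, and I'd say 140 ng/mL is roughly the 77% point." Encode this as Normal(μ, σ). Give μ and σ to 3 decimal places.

μ = 101.620, σ = 51.945

The p-quantile of Normal(μ,σ) is μ + z_p·σ, with z_{0.36} = -0.3585 and z_{0.77} = 0.7388.
Eliminate σ: μ = (z₂·x₁ − z₁·x₂)/(z₂ − z₁) = (0.7388·83 − (-0.3585)·140)/1.097 = 101.620.
Then σ = (x₂ − x₁)/(z₂ − z₁) = (140 − 83)/1.097 = 51.945.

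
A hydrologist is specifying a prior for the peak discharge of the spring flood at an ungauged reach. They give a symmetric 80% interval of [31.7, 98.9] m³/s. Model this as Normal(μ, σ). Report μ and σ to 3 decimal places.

μ = 65.300, σ = 26.218

A symmetric 80% interval runs μ ± z·σ with z = 1.282.
Half-width = 33.6, so σ = 33.6/1.282 = 26.218.
μ is the interval midpoint, 65.300.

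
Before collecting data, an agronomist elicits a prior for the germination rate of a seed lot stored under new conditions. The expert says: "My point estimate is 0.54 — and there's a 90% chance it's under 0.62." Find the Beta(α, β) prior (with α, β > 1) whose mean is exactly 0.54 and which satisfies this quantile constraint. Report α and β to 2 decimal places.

α ≈ 34.00, β ≈ 28.97

With mean 0.54 fixed, write α = 0.54s, β = 0.46s where s = α+β.
Need P(θ < 0.62) = 0.9 under Beta(0.54s, 0.46s). Normal approximation: (q−m)/√(m(1−m)/s) ≈ z_{0.9} = 1.28, so s ≈ 0.54·0.46·(1.28)²/(0.62−0.54)² = 63.7.
At s = 63.7: P(θ<0.62) ≈ 0.901. Adjusting to match 0.9 gives s ≈ 62.97.
So α = 0.54·62.97 ≈ 34.00, β = 0.46·62.97 ≈ 28.97.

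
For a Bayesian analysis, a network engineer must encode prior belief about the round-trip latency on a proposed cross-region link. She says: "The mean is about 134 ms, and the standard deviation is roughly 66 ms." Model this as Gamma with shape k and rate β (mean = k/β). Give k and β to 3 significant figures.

For Gamma(k, rate β): mean = k/β, variance = k/β², so CV = 1/√k.
CV = SD/mean = 66/134 = 0.4925, hence k = 1/CV² = 4.12.
Then β = k/mean = 4.12/134 = 0.0308.

k ≈ 4.12, β ≈ 0.0308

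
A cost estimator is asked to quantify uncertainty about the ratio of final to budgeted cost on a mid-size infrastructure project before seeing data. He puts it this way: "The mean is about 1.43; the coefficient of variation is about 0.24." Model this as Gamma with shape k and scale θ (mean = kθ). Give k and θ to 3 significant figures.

For Gamma(k, scale θ): mean = kθ, variance = kθ², so CV = 1/√k.
CV = 0.24, hence k = 1/CV² = 17.4.
Then θ = mean/k = 1.43/17.4 = 0.0824.

k ≈ 17.4, θ ≈ 0.0824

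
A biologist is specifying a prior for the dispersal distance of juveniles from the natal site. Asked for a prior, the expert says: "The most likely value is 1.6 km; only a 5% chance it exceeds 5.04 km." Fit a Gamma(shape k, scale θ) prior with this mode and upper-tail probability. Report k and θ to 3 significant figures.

k ≈ 3, θ ≈ 0.801

Gamma(k,θ) with k>1 has mode (k−1)θ, so θ = 1.6/(k−1).
Need P(X < 5.04) = 0.95 with θ tied to k this way. Start at k = 2, θ = 1.6: P(X<5.04) ≈ 0.822.
Too low — raise k to concentrate. Iterating converges to k ≈ 3.
Then θ = 1.6/(3−1) ≈ 0.801.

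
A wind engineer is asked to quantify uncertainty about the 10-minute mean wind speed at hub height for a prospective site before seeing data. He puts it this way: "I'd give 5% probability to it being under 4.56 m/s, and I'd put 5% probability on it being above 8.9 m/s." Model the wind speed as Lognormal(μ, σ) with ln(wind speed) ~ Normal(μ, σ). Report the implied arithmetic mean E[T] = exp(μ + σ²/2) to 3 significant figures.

E[T] ≈ 6.5 m/s

If T ~ Lognormal(μ,σ) then ln T ~ Normal(μ,σ), so the p-quantile of ln T is μ + z_p·σ.
ln(4.56) = 1.517 and ln(8.9) = 2.186; z_{0.05} = -1.645, z_{0.95} = 1.645.
σ = (2.186 − 1.517)/(1.645 − (-1.645)) = 0.203.
μ = 1.517 − (-1.645)·0.203 = 1.852.
E[T] = exp(μ + σ²/2) = exp(1.852 + 0.0207) = 6.5 m/s.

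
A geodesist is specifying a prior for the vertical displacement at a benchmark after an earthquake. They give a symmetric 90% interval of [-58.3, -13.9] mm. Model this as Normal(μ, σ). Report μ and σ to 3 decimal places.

μ = -36.100, σ = 13.497

A symmetric 90% interval runs μ ± z·σ with z = 1.645.
Half-width = 22.2, so σ = 22.2/1.645 = 13.497.
μ is the interval midpoint, -36.100.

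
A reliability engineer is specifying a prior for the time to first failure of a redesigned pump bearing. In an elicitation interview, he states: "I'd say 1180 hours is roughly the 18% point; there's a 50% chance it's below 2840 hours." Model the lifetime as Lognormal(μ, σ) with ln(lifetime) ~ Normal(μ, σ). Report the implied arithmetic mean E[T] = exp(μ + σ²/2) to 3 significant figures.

If T ~ Lognormal(μ,σ) then ln T ~ Normal(μ,σ), so the p-quantile of ln T is μ + z_p·σ.
ln(1180) = 7.073 and ln(2840) = 7.952; z_{0.18} = -0.9154, z_{0.5} = 0.
σ = (7.952 − 7.073)/(0 − (-0.9154)) = 0.959.
μ = 7.073 − (-0.9154)·0.959 = 7.952.
E[T] = exp(μ + σ²/2) = exp(7.952 + 0.4603) = 4500 hours.

E[T] ≈ 4500 hours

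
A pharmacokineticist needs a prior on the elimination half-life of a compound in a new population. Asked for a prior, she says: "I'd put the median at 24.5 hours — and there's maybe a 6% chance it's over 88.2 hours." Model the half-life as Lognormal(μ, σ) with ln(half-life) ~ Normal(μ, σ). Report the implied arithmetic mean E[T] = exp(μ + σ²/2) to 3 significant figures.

If T ~ Lognormal(μ,σ) then ln T ~ Normal(μ,σ), so the p-quantile of ln T is μ + z_p·σ.
ln(24.5) = 3.199 and ln(88.2) = 4.48; z_{0.5} = 0, z_{0.94} = 1.555.
σ = (4.48 − 3.199)/(1.555 − (0)) = 0.824.
μ = 3.199 − (0)·0.824 = 3.199.
E[T] = exp(μ + σ²/2) = exp(3.199 + 0.3394) = 34.4 hours.

E[T] ≈ 34.4 hours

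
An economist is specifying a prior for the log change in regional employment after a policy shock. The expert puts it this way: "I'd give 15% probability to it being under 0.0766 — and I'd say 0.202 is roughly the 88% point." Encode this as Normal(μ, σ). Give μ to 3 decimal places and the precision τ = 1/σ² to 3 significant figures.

μ = 0.135, τ = 311

For Normal(μ,σ), the p-quantile is μ + z_p·σ. Here z_{0.15} = -1.036, z_{0.88} = 1.175.
So 0.0766 = μ − 1.036σ and 0.202 = μ + 1.175σ.
Subtracting: σ = (0.202 − 0.0766)/(1.175 − (-1.036)) = 0.057.
Then μ = 0.0766 − (-1.036)·0.057 = 0.135.
Precision τ = 1/σ² = 1/0.05671² = 311.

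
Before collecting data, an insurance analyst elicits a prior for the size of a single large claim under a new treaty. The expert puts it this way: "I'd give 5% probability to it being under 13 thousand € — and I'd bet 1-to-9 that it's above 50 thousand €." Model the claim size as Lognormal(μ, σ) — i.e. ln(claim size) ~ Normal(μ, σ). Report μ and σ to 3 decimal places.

μ ≈ 3.322, σ ≈ 0.460

If T ~ Lognormal(μ,σ) then ln T ~ Normal(μ,σ), so the p-quantile of ln T is μ + z_p·σ.
ln(13) = 2.565 and ln(50) = 3.912; z_{0.05} = -1.645, z_{0.9} = 1.282.
σ = (3.912 − 2.565)/(1.282 − (-1.645)) = 0.460.
μ = 2.565 − (-1.645)·0.460 = 3.322.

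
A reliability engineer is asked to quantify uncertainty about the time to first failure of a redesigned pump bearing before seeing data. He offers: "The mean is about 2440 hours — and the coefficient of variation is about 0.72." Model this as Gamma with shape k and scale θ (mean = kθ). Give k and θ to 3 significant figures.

For Gamma(k, scale θ): mean = kθ, variance = kθ², so CV = 1/√k.
CV = 0.72, hence k = 1/CV² = 1.93.
Then θ = mean/k = 2440/1.93 = 1260.

k ≈ 1.93, θ ≈ 1260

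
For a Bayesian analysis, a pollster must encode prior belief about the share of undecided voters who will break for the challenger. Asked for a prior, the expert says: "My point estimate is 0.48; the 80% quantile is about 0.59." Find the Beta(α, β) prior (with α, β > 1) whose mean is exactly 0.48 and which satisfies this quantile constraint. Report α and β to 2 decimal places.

With mean 0.48 fixed, write α = 0.48s, β = 0.52s where s = α+β.
Need P(θ < 0.59) = 0.8 under Beta(0.48s, 0.52s). Normal approximation: (q−m)/√(m(1−m)/s) ≈ z_{0.8} = 0.842, so s ≈ 0.48·0.52·(0.842)²/(0.59−0.48)² = 14.6.
At s = 14.6: P(θ<0.59) ≈ 0.799. Adjusting to match 0.8 gives s ≈ 14.68.
So α = 0.48·14.68 ≈ 7.05, β = 0.52·14.68 ≈ 7.63.

α ≈ 7.05, β ≈ 7.63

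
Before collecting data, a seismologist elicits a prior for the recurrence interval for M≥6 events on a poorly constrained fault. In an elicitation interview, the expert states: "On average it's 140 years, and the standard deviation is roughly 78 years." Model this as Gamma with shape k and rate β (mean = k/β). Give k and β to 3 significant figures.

For Gamma(k, rate β): mean = k/β, variance = k/β², so CV = 1/√k.
CV = SD/mean = 78/140 = 0.5571, hence k = 1/CV² = 3.22.
Then β = k/mean = 3.22/140 = 0.023.

k ≈ 3.22, β ≈ 0.023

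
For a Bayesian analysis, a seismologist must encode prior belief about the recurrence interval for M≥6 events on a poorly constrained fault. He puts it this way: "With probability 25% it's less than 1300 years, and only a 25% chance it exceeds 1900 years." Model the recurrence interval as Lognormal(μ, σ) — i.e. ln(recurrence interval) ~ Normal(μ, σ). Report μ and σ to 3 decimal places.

μ ≈ 7.360, σ ≈ 0.281

If T ~ Lognormal(μ,σ) then ln T ~ Normal(μ,σ), so the p-quantile of ln T is μ + z_p·σ.
ln(1300) = 7.17 and ln(1900) = 7.55; z_{0.25} = -0.6745, z_{0.75} = 0.6745.
σ = (7.55 − 7.17)/(0.6745 − (-0.6745)) = 0.281.
μ = 7.17 − (-0.6745)·0.281 = 7.360.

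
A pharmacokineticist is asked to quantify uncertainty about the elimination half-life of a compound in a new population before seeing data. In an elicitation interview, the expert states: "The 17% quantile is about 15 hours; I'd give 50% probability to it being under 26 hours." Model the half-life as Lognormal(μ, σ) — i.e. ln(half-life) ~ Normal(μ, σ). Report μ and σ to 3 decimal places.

If T ~ Lognormal(μ,σ) then ln T ~ Normal(μ,σ), so the p-quantile of ln T is μ + z_p·σ.
ln(15) = 2.708 and ln(26) = 3.258; z_{0.17} = -0.9542, z_{0.5} = 0.
σ = (3.258 − 2.708)/(0 − (-0.9542)) = 0.576.
μ = 2.708 − (-0.9542)·0.576 = 3.258.

μ ≈ 3.258, σ ≈ 0.576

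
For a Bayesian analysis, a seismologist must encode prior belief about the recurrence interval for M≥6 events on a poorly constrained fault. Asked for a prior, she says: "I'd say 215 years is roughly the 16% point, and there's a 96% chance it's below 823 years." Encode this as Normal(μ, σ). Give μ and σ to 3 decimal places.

For Normal(μ,σ), the p-quantile is μ + z_p·σ. Here z_{0.16} = -0.9945, z_{0.96} = 1.751.
So 215 = μ − 0.9945σ and 823 = μ + 1.751σ.
Subtracting: σ = (823 − 215)/(1.751 − (-0.9945)) = 221.482.
Then μ = 215 − (-0.9945)·221.482 = 435.255.

μ = 435.255, σ = 221.482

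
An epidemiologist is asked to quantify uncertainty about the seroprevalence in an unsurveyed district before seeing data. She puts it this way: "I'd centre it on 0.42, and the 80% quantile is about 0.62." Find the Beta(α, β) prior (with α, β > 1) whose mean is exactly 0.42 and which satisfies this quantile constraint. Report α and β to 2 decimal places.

α ≈ 1.79, β ≈ 2.48

With mean 0.42 fixed, write α = 0.42s, β = 0.58s where s = α+β.
Need P(θ < 0.62) = 0.8 under Beta(0.42s, 0.58s). Normal approximation: (q−m)/√(m(1−m)/s) ≈ z_{0.8} = 0.842, so s ≈ 0.42·0.58·(0.842)²/(0.62−0.42)² = 4.3.
At s = 4.3: P(θ<0.62) ≈ 0.801. Adjusting to match 0.8 gives s ≈ 4.27.
So α = 0.42·4.27 ≈ 1.79, β = 0.58·4.27 ≈ 2.48.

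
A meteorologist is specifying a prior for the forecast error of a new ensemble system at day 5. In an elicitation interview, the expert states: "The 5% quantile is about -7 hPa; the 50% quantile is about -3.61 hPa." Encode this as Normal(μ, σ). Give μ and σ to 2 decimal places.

For Normal(μ,σ), the p-quantile is μ + z_p·σ. Here z_{0.05} = -1.645, z_{0.5} = 0.
So -7 = μ − 1.645σ and -3.61 = μ + 0σ.
Subtracting: σ = (-3.61 − -7)/(0 − (-1.645)) = 2.06.
Then μ = -7 − (-1.645)·2.06 = -3.61.

μ = -3.61, σ = 2.06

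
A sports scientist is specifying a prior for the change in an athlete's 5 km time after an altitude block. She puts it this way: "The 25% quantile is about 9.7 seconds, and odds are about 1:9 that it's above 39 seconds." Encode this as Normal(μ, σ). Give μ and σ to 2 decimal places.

The p-quantile of Normal(μ,σ) is μ + z_p·σ, with z_{0.25} = -0.6745 and z_{0.9} = 1.282.
Eliminate σ: μ = (z₂·x₁ − z₁·x₂)/(z₂ − z₁) = (1.282·9.7 − (-0.6745)·39)/1.956 = 19.80.
Then σ = (x₂ − x₁)/(z₂ − z₁) = (39 − 9.7)/1.956 = 14.98.

μ = 19.80, σ = 14.98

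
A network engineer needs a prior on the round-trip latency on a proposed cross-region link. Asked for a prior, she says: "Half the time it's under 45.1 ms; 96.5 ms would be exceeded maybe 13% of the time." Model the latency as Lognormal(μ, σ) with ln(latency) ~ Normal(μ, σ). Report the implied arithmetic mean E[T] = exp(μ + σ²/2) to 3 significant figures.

If T ~ Lognormal(μ,σ) then ln T ~ Normal(μ,σ), so the p-quantile of ln T is μ + z_p·σ.
ln(45.1) = 3.809 and ln(96.5) = 4.57; z_{0.5} = 0, z_{0.87} = 1.126.
σ = (4.57 − 3.809)/(1.126 − (0)) = 0.675.
μ = 3.809 − (0)·0.675 = 3.809.
E[T] = exp(μ + σ²/2) = exp(3.809 + 0.2280) = 56.7 ms.

E[T] ≈ 56.7 ms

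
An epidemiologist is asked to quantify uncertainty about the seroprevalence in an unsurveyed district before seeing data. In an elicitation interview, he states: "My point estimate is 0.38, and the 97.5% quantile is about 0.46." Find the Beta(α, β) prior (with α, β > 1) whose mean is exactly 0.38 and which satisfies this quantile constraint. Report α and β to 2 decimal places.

α ≈ 55.34, β ≈ 90.29

With mean 0.38 fixed, write α = 0.38s, β = 0.62s where s = α+β.
Need P(θ < 0.46) = 0.975 under Beta(0.38s, 0.62s). Normal approximation: (q−m)/√(m(1−m)/s) ≈ z_{0.975} = 1.96, so s ≈ 0.38·0.62·(1.96)²/(0.46−0.38)² = 141.4.
At s = 141.4: P(θ<0.46) ≈ 0.973. Adjusting to match 0.975 gives s ≈ 145.63.
So α = 0.38·145.63 ≈ 55.34, β = 0.62·145.63 ≈ 90.29.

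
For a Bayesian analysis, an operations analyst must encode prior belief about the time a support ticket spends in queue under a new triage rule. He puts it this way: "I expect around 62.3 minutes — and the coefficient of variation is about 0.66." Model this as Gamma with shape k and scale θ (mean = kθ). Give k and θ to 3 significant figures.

k ≈ 2.3, θ ≈ 27.1

For Gamma(k, scale θ): mean = kθ, variance = kθ², so CV = 1/√k.
CV = 0.66, hence k = 1/CV² = 2.3.
Then θ = mean/k = 62.3/2.3 = 27.1.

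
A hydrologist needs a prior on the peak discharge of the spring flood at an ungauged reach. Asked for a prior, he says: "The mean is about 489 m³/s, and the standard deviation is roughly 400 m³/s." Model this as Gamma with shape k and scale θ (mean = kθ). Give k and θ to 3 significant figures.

k ≈ 1.49, θ ≈ 327

For Gamma(k, scale θ): mean = kθ, variance = kθ², so CV = 1/√k.
CV = SD/mean = 400/489 = 0.818, hence k = 1/CV² = 1.49.
Then θ = mean/k = 489/1.49 = 327.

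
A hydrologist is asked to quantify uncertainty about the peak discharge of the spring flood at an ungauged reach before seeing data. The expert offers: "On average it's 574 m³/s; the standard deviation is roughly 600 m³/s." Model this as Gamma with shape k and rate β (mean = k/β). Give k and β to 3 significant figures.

k ≈ 0.915, β ≈ 0.00159

For Gamma(k, rate β): mean = k/β, variance = k/β², so CV = 1/√k.
CV = SD/mean = 600/574 = 1.045, hence k = 1/CV² = 0.915.
Then β = k/mean = 0.915/574 = 0.00159.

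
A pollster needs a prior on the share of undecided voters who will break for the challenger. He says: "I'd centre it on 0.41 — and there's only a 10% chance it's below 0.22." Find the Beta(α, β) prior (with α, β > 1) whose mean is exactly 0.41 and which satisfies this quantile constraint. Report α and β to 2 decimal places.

With mean 0.41 fixed, write α = 0.41s, β = 0.59s where s = α+β.
Need P(θ < 0.22) = 0.1 under Beta(0.41s, 0.59s). Normal approximation: (q−m)/√(m(1−m)/s) ≈ z_{0.1} = -1.28, so s ≈ 0.41·0.59·(-1.28)²/(0.22−0.41)² = 11.0.
At s = 11.0: P(θ<0.22) ≈ 0.090. Adjusting to match 0.1 gives s ≈ 10.11.
So α = 0.41·10.11 ≈ 4.14, β = 0.59·10.11 ≈ 5.96.

α ≈ 4.14, β ≈ 5.96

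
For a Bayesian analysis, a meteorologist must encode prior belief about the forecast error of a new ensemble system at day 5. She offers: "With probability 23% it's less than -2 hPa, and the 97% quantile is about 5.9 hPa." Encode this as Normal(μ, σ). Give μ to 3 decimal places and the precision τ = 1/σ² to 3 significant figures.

μ = 0.228, τ = 0.11

The p-quantile of Normal(μ,σ) is μ + z_p·σ, with z_{0.23} = -0.7388 and z_{0.97} = 1.881.
Eliminate σ: μ = (z₂·x₁ − z₁·x₂)/(z₂ − z₁) = (1.881·-2 − (-0.7388)·5.9)/2.62 = 0.228.
Then σ = (x₂ − x₁)/(z₂ − z₁) = (5.9 − -2)/2.62 = 3.016.
Precision τ = 1/σ² = 1/3.016² = 0.11.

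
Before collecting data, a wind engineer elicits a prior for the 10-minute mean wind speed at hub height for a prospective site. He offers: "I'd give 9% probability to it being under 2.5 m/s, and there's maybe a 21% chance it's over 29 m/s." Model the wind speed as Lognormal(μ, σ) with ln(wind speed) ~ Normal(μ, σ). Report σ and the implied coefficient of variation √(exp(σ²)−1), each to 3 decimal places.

If T ~ Lognormal(μ,σ) then ln T ~ Normal(μ,σ), so the p-quantile of ln T is μ + z_p·σ.
ln(2.5) = 0.9163 and ln(29) = 3.367; z_{0.09} = -1.341, z_{0.79} = 0.8064.
σ = (3.367 − 0.9163)/(0.8064 − (-1.341)) = 1.142.
μ = 0.9163 − (-1.341)·1.142 = 2.447.
CV = √(exp(σ²)−1) = √(exp(1.3030)−1) = 1.637.

σ ≈ 1.142, CV ≈ 1.637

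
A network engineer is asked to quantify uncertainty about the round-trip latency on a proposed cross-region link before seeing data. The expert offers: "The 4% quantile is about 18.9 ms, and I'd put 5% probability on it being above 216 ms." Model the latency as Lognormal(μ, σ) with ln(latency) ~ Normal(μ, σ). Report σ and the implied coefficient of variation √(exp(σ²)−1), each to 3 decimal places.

σ ≈ 0.717, CV ≈ 0.820

If T ~ Lognormal(μ,σ) then ln T ~ Normal(μ,σ), so the p-quantile of ln T is μ + z_p·σ.
ln(18.9) = 2.939 and ln(216) = 5.375; z_{0.04} = -1.751, z_{0.95} = 1.645.
σ = (5.375 − 2.939)/(1.645 − (-1.751)) = 0.717.
μ = 2.939 − (-1.751)·0.717 = 4.195.
CV = √(exp(σ²)−1) = √(exp(0.5147)−1) = 0.820.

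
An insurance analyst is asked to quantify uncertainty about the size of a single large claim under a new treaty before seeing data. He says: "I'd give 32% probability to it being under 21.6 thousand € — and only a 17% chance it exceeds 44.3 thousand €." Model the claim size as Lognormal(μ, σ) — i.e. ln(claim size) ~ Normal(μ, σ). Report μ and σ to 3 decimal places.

If T ~ Lognormal(μ,σ) then ln T ~ Normal(μ,σ), so the p-quantile of ln T is μ + z_p·σ.
ln(21.6) = 3.073 and ln(44.3) = 3.791; z_{0.32} = -0.4677, z_{0.83} = 0.9542.
σ = (3.791 − 3.073)/(0.9542 − (-0.4677)) = 0.505.
μ = 3.073 − (-0.4677)·0.505 = 3.309.

μ ≈ 3.309, σ ≈ 0.505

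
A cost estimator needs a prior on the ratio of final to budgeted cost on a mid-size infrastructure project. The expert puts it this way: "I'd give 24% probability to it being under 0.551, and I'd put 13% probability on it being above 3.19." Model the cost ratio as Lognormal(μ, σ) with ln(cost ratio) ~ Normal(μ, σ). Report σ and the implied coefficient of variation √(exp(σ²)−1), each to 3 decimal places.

If T ~ Lognormal(μ,σ) then ln T ~ Normal(μ,σ), so the p-quantile of ln T is μ + z_p·σ.
ln(0.551) = -0.596 and ln(3.19) = 1.16; z_{0.24} = -0.7063, z_{0.87} = 1.126.
σ = (1.16 − -0.596)/(1.126 − (-0.7063)) = 0.958.
μ = -0.596 − (-0.7063)·0.958 = 0.081.
CV = √(exp(σ²)−1) = √(exp(0.9181)−1) = 1.227.

σ ≈ 0.958, CV ≈ 1.227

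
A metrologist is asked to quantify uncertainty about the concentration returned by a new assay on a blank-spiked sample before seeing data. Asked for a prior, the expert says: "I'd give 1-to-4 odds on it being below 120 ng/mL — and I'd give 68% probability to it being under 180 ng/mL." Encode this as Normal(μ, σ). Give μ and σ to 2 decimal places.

μ = 158.57, σ = 45.83

The p-quantile of Normal(μ,σ) is μ + z_p·σ, with z_{0.2} = -0.8416 and z_{0.68} = 0.4677.
Eliminate σ: μ = (z₂·x₁ − z₁·x₂)/(z₂ − z₁) = (0.4677·120 − (-0.8416)·180)/1.309 = 158.57.
Then σ = (x₂ − x₁)/(z₂ − z₁) = (180 − 120)/1.309 = 45.83.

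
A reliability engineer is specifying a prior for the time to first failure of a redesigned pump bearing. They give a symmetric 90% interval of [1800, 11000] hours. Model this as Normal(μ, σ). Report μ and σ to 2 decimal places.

A symmetric 90% interval runs μ ± z·σ with z = 1.645.
Half-width = 4600, so σ = 4600/1.645 = 2796.60.
μ is the interval midpoint, 6400.00.

μ = 6400.00, σ = 2796.60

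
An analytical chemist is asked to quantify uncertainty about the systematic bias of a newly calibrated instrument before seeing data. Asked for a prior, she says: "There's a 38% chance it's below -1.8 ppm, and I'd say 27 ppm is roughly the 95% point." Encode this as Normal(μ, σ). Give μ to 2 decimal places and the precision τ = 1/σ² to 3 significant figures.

μ = 2.71, τ = 0.00459

The p-quantile of Normal(μ,σ) is μ + z_p·σ, with z_{0.38} = -0.3055 and z_{0.95} = 1.645.
Eliminate σ: μ = (z₂·x₁ − z₁·x₂)/(z₂ − z₁) = (1.645·-1.8 − (-0.3055)·27)/1.95 = 2.71.
Then σ = (x₂ − x₁)/(z₂ − z₁) = (27 − -1.8)/1.95 = 14.77.
Precision τ = 1/σ² = 1/14.77² = 0.00459.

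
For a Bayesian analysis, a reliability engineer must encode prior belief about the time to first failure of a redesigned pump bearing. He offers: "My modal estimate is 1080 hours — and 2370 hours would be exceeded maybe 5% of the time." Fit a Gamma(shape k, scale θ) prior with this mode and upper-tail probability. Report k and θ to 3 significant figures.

k ≈ 5.46, θ ≈ 242

Gamma(k,θ) with k>1 has mode (k−1)θ, so θ = 1080/(k−1).
Need P(X < 2370) = 0.95 with θ tied to k this way. Start at k = 2, θ = 1080: P(X<2370) ≈ 0.644.
Too low — raise k to concentrate. Iterating converges to k ≈ 5.46.
Then θ = 1080/(5.46−1) ≈ 242.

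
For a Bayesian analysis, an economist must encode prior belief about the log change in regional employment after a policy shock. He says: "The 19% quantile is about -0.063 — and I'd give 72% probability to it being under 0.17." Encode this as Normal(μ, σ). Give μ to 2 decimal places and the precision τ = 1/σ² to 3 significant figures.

The p-quantile of Normal(μ,σ) is μ + z_p·σ, with z_{0.19} = -0.8779 and z_{0.72} = 0.5828.
Eliminate σ: μ = (z₂·x₁ − z₁·x₂)/(z₂ − z₁) = (0.5828·-0.063 − (-0.8779)·0.17)/1.461 = 0.08.
Then σ = (x₂ − x₁)/(z₂ − z₁) = (0.17 − -0.063)/1.461 = 0.16.
Precision τ = 1/σ² = 1/0.1595² = 39.3.

μ = 0.08, τ = 39.3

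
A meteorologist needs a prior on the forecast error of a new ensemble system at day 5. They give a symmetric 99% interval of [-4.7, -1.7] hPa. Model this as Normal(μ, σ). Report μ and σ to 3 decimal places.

A symmetric 99% interval runs μ ± z·σ with z = 2.576.
Half-width = 1.5, so σ = 1.5/2.576 = 0.582.
μ is the interval midpoint, -3.200.

μ = -3.200, σ = 0.582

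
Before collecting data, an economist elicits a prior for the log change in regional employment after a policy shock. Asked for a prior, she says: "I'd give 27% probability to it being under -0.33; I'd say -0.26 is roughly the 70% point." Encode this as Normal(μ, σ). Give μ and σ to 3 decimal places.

μ = -0.292, σ = 0.062

The p-quantile of Normal(μ,σ) is μ + z_p·σ, with z_{0.27} = -0.6128 and z_{0.7} = 0.5244.
Eliminate σ: μ = (z₂·x₁ − z₁·x₂)/(z₂ − z₁) = (0.5244·-0.33 − (-0.6128)·-0.26)/1.137 = -0.292.
Then σ = (x₂ − x₁)/(z₂ − z₁) = (-0.26 − -0.33)/1.137 = 0.062.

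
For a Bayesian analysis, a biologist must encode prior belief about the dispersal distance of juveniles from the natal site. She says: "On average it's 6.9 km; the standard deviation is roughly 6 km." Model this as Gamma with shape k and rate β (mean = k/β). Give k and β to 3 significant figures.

k ≈ 1.32, β ≈ 0.192

For Gamma(k, rate β): mean = k/β, variance = k/β², so CV = 1/√k.
CV = SD/mean = 6/6.9 = 0.8696, hence k = 1/CV² = 1.32.
Then β = k/mean = 1.32/6.9 = 0.192.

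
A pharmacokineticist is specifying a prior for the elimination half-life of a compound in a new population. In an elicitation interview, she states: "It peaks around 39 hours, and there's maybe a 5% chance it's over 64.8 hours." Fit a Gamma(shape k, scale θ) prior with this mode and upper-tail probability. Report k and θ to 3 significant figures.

Gamma(k,θ) with k>1 has mode (k−1)θ, so θ = 39/(k−1).
Need P(X < 64.8) = 0.95 with θ tied to k this way. Start at k = 2, θ = 39: P(X<64.8) ≈ 0.495.
Too low — raise k to concentrate. Iterating converges to k ≈ 11.8.
Then θ = 39/(11.8−1) ≈ 3.6.

k ≈ 11.8, θ ≈ 3.6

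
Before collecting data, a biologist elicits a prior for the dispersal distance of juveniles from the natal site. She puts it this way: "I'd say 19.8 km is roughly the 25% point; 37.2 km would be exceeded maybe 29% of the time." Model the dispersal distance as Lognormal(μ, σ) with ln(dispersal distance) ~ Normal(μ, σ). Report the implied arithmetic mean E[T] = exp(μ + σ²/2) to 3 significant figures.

If T ~ Lognormal(μ,σ) then ln T ~ Normal(μ,σ), so the p-quantile of ln T is μ + z_p·σ.
ln(19.8) = 2.986 and ln(37.2) = 3.616; z_{0.25} = -0.6745, z_{0.71} = 0.5534.
σ = (3.616 − 2.986)/(0.5534 − (-0.6745)) = 0.514.
μ = 2.986 − (-0.6745)·0.514 = 3.332.
E[T] = exp(μ + σ²/2) = exp(3.332 + 0.1319) = 31.9 km.

E[T] ≈ 31.9 km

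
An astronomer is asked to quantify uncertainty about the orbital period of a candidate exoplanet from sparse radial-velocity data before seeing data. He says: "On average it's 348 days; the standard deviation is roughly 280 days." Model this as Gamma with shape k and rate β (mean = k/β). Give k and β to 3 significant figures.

For Gamma(k, rate β): mean = k/β, variance = k/β², so CV = 1/√k.
CV = SD/mean = 280/348 = 0.8046, hence k = 1/CV² = 1.54.
Then β = k/mean = 1.54/348 = 0.00444.

k ≈ 1.54, β ≈ 0.00444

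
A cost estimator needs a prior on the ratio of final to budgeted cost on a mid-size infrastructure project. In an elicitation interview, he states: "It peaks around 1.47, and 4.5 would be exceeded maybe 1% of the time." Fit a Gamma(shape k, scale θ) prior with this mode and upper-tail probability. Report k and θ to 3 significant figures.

k ≈ 4.58, θ ≈ 0.411

Gamma(k,θ) with k>1 has mode (k−1)θ, so θ = 1.47/(k−1).
Need P(X < 4.5) = 0.99 with θ tied to k this way. Start at k = 2, θ = 1.47: P(X<4.5) ≈ 0.810.
Too low — raise k to concentrate. Iterating converges to k ≈ 4.58.
Then θ = 1.47/(4.58−1) ≈ 0.411.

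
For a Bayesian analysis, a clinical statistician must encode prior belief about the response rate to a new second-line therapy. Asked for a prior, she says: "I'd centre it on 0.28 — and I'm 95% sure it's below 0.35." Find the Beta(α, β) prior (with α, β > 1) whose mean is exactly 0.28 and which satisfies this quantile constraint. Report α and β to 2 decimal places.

α ≈ 32.86, β ≈ 84.50

With mean 0.28 fixed, write α = 0.28s, β = 0.72s where s = α+β.
Need P(θ < 0.35) = 0.95 under Beta(0.28s, 0.72s). Normal approximation: (q−m)/√(m(1−m)/s) ≈ z_{0.95} = 1.64, so s ≈ 0.28·0.72·(1.64)²/(0.35−0.28)² = 111.3.
At s = 111.3: P(θ<0.35) ≈ 0.946. Adjusting to match 0.95 gives s ≈ 117.36.
So α = 0.28·117.36 ≈ 32.86, β = 0.72·117.36 ≈ 84.50.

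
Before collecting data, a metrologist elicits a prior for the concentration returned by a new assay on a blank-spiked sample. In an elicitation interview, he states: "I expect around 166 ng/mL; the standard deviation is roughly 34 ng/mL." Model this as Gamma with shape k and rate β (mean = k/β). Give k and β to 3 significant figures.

For Gamma(k, rate β): mean = k/β, variance = k/β², so CV = 1/√k.
CV = SD/mean = 34/166 = 0.2048, hence k = 1/CV² = 23.8.
Then β = k/mean = 23.8/166 = 0.144.

k ≈ 23.8, β ≈ 0.144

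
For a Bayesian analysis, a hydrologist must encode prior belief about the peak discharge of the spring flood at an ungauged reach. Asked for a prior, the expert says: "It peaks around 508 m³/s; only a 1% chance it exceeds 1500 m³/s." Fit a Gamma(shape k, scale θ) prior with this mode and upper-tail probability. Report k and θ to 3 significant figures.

k ≈ 4.85, θ ≈ 132

Gamma(k,θ) with k>1 has mode (k−1)θ, so θ = 508/(k−1).
Need P(X < 1500) = 0.99 with θ tied to k this way. Start at k = 2, θ = 508: P(X<1500) ≈ 0.794.
Too low — raise k to concentrate. Iterating converges to k ≈ 4.85.
Then θ = 508/(4.85−1) ≈ 132.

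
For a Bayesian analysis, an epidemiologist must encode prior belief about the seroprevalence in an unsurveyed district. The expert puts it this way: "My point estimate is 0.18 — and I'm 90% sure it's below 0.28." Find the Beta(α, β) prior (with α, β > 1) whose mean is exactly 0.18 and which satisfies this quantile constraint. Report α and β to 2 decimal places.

α ≈ 4.67, β ≈ 21.30

With mean 0.18 fixed, write α = 0.18s, β = 0.82s where s = α+β.
Need P(θ < 0.28) = 0.9 under Beta(0.18s, 0.82s). Normal approximation: (q−m)/√(m(1−m)/s) ≈ z_{0.9} = 1.28, so s ≈ 0.18·0.82·(1.28)²/(0.28−0.18)² = 24.2.
At s = 24.2: P(θ<0.28) ≈ 0.893. Adjusting to match 0.9 gives s ≈ 25.97.
So α = 0.18·25.97 ≈ 4.67, β = 0.82·25.97 ≈ 21.30.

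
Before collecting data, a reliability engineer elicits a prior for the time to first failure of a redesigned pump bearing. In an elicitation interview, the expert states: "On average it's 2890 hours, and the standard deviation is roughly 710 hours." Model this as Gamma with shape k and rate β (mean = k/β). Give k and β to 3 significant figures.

For Gamma(k, rate β): mean = k/β, variance = k/β², so CV = 1/√k.
CV = SD/mean = 710/2890 = 0.2457, hence k = 1/CV² = 16.6.
Then β = k/mean = 16.6/2890 = 0.00573.

k ≈ 16.6, β ≈ 0.00573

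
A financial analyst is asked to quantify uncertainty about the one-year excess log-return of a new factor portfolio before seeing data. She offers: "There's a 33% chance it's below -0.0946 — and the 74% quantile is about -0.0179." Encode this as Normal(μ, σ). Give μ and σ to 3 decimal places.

The p-quantile of Normal(μ,σ) is μ + z_p·σ, with z_{0.33} = -0.4399 and z_{0.74} = 0.6433.
Eliminate σ: μ = (z₂·x₁ − z₁·x₂)/(z₂ − z₁) = (0.6433·-0.0946 − (-0.4399)·-0.0179)/1.083 = -0.063.
Then σ = (x₂ − x₁)/(z₂ − z₁) = (-0.0179 − -0.0946)/1.083 = 0.071.

μ = -0.063, σ = 0.071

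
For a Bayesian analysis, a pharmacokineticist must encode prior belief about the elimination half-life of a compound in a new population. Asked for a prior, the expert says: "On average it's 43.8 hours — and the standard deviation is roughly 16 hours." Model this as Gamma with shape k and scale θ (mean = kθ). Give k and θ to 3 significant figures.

For Gamma(k, scale θ): mean = kθ, variance = kθ², so CV = 1/√k.
CV = SD/mean = 16/43.8 = 0.3653, hence k = 1/CV² = 7.49.
Then θ = mean/k = 43.8/7.49 = 5.84.

k ≈ 7.49, θ ≈ 5.84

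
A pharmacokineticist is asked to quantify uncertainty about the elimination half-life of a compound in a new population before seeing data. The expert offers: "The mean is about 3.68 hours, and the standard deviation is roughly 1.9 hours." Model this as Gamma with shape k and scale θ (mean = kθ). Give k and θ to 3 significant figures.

k ≈ 3.75, θ ≈ 0.981

For Gamma(k, scale θ): mean = kθ, variance = kθ², so CV = 1/√k.
CV = SD/mean = 1.9/3.68 = 0.5163, hence k = 1/CV² = 3.75.
Then θ = mean/k = 3.68/3.75 = 0.981.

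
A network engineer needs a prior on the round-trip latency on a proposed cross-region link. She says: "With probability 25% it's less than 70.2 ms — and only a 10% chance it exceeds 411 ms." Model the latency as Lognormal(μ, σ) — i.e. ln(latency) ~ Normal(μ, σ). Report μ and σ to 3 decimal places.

If T ~ Lognormal(μ,σ) then ln T ~ Normal(μ,σ), so the p-quantile of ln T is μ + z_p·σ.
ln(70.2) = 4.251 and ln(411) = 6.019; z_{0.25} = -0.6745, z_{0.9} = 1.282.
σ = (6.019 − 4.251)/(1.282 − (-0.6745)) = 0.903.
μ = 4.251 − (-0.6745)·0.903 = 4.861.

μ ≈ 4.861, σ ≈ 0.903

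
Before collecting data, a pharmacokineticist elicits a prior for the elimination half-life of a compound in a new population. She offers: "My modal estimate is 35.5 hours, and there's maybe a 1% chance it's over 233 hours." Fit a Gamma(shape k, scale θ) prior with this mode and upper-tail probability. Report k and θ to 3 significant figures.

Gamma(k,θ) with k>1 has mode (k−1)θ, so θ = 35.5/(k−1).
Need P(X < 233) = 0.99 with θ tied to k this way. Start at k = 2, θ = 35.5: P(X<233) ≈ 0.989.
Too low — raise k to concentrate. Iterating converges to k ≈ 2.02.
Then θ = 35.5/(2.02−1) ≈ 34.9.

k ≈ 2.02, θ ≈ 34.9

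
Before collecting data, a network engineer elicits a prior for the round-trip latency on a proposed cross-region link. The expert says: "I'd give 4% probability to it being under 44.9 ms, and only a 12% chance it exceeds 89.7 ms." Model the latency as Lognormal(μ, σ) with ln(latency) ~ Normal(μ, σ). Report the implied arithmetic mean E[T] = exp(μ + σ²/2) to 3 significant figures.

E[T] ≈ 69.9 ms

If T ~ Lognormal(μ,σ) then ln T ~ Normal(μ,σ), so the p-quantile of ln T is μ + z_p·σ.
ln(44.9) = 3.804 and ln(89.7) = 4.496; z_{0.04} = -1.751, z_{0.88} = 1.175.
σ = (4.496 − 3.804)/(1.175 − (-1.751)) = 0.237.
μ = 3.804 − (-1.751)·0.237 = 4.219.
E[T] = exp(μ + σ²/2) = exp(4.219 + 0.0280) = 69.9 ms.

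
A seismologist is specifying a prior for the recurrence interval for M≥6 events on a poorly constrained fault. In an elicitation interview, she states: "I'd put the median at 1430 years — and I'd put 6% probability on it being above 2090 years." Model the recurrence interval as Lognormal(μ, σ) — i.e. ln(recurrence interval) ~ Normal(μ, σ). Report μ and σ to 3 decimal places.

If T ~ Lognormal(μ,σ) then ln T ~ Normal(μ,σ), so the p-quantile of ln T is μ + z_p·σ.
ln(1430) = 7.265 and ln(2090) = 7.645; z_{0.5} = 0, z_{0.94} = 1.555.
σ = (7.645 − 7.265)/(1.555 − (0)) = 0.244.
μ = 7.265 − (0)·0.244 = 7.265.

μ ≈ 7.265, σ ≈ 0.244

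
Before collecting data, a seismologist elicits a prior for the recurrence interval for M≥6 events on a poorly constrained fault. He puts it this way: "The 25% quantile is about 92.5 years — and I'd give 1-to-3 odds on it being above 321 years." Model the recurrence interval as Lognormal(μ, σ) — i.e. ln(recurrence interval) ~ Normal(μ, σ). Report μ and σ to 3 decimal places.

μ ≈ 5.149, σ ≈ 0.922

If T ~ Lognormal(μ,σ) then ln T ~ Normal(μ,σ), so the p-quantile of ln T is μ + z_p·σ.
ln(92.5) = 4.527 and ln(321) = 5.771; z_{0.25} = -0.6745, z_{0.75} = 0.6745.
σ = (5.771 − 4.527)/(0.6745 − (-0.6745)) = 0.922.
μ = 4.527 − (-0.6745)·0.922 = 5.149.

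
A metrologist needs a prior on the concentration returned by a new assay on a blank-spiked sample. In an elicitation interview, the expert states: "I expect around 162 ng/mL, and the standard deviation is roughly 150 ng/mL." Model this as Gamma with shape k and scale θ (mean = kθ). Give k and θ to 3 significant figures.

k ≈ 1.17, θ ≈ 139

For Gamma(k, scale θ): mean = kθ, variance = kθ², so CV = 1/√k.
CV = SD/mean = 150/162 = 0.9259, hence k = 1/CV² = 1.17.
Then θ = mean/k = 162/1.17 = 139.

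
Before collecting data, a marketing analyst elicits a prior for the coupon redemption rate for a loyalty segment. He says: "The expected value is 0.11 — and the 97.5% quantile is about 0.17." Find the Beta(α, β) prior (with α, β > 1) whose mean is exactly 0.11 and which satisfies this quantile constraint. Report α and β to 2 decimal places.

α ≈ 13.83, β ≈ 111.93

With mean 0.11 fixed, write α = 0.11s, β = 0.89s where s = α+β.
Need P(θ < 0.17) = 0.975 under Beta(0.11s, 0.89s). Normal approximation: (q−m)/√(m(1−m)/s) ≈ z_{0.975} = 1.96, so s ≈ 0.11·0.89·(1.96)²/(0.17−0.11)² = 104.5.
At s = 104.5: P(θ<0.17) ≈ 0.964. Adjusting to match 0.975 gives s ≈ 125.76.
So α = 0.11·125.76 ≈ 13.83, β = 0.89·125.76 ≈ 111.93.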